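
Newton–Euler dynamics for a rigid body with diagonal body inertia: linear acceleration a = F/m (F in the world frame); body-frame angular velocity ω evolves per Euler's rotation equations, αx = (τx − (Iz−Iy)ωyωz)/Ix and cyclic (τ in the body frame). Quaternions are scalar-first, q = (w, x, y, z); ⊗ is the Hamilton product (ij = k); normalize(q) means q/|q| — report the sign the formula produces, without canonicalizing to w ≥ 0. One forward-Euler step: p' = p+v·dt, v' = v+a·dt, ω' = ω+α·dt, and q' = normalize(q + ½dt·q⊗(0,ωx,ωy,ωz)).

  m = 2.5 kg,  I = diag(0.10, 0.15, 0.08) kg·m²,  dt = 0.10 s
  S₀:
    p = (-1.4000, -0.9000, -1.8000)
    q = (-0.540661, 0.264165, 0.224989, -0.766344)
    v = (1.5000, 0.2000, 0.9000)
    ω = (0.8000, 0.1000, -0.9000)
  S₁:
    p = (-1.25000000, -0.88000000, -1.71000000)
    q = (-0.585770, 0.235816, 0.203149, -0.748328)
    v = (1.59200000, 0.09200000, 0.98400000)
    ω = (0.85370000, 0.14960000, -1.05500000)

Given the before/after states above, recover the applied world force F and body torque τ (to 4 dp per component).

F = (2.3000, -2.7000, 2.1000)
τ = (0.0600, 0.0600, -0.1200)

velocity change Δv = (0.09200000, -0.10800000, 0.08400000)
applied force F = (2.3000, -2.7000, 2.1000)
ω₁ − ω₀ = (0.05370000, 0.04960000, -0.15500000)
gyro term ω₀×Iω₀ = (0.0063, -0.0144, 0.0040)
τ = I·(Δω/dt) + ω₀×(Iω₀) = (0.0600, 0.0600, -0.1200)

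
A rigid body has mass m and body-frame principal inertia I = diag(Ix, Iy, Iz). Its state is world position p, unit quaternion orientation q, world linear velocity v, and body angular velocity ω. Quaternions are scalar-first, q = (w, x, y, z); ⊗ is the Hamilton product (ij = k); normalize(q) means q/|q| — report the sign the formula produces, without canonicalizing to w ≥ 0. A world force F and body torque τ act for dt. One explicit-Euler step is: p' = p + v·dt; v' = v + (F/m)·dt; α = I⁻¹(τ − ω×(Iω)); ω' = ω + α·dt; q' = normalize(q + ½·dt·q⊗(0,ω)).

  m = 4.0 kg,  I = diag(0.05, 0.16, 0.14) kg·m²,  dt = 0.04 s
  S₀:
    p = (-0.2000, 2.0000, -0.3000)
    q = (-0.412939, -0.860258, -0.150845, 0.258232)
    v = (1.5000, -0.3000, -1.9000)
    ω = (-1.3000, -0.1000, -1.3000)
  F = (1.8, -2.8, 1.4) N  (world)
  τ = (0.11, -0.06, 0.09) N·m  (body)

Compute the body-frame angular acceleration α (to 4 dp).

α = (2.2520, 0.5756, 0.5407)

gyro term ω×Iω = (-0.0026, -0.1521, 0.0143)
(τ − ω×Iω)/I = (2.2520, 0.5756, 0.5407)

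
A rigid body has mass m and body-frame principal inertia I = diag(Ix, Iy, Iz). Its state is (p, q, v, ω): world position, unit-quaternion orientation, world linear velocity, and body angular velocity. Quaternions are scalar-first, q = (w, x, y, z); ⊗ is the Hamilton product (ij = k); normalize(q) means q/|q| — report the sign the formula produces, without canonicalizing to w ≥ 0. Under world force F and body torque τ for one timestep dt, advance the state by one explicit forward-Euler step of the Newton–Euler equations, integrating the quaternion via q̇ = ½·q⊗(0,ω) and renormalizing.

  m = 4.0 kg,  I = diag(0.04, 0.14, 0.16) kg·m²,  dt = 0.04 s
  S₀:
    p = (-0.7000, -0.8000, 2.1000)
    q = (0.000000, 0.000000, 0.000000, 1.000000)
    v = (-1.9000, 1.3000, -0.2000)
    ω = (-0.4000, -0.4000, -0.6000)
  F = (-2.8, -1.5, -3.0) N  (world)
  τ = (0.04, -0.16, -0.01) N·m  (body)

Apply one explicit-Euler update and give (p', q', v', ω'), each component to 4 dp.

gyro term ω×Iω = (0.0048, -0.0288, 0.0160)
angular accel α = (0.8800, -0.9371, -0.1625)
new body rate ω' = (-0.3648, -0.4375, -0.6065)
2q̇ = q⊗(0,ω) = (0.6000000, 0.4000000, -0.4000000, 0.0000000)
q' = normalize(q + ½dt·q⊗(0,ω)) = (0.0120, 0.0080, -0.0080, 0.9999)
linear accel F/m = (-0.7000, -0.3750, -0.7500)
p + v·dt = (-0.7760, -0.7480, 2.0920)
new velocity v' = (-1.9280, 1.2850, -0.2300)

p' = (-0.7760, -0.7480, 2.0920)
q' = (0.0120, 0.0080, -0.0080, 0.9999)
v' = (-1.9280, 1.2850, -0.2300)
ω' = (-0.3648, -0.4375, -0.6065)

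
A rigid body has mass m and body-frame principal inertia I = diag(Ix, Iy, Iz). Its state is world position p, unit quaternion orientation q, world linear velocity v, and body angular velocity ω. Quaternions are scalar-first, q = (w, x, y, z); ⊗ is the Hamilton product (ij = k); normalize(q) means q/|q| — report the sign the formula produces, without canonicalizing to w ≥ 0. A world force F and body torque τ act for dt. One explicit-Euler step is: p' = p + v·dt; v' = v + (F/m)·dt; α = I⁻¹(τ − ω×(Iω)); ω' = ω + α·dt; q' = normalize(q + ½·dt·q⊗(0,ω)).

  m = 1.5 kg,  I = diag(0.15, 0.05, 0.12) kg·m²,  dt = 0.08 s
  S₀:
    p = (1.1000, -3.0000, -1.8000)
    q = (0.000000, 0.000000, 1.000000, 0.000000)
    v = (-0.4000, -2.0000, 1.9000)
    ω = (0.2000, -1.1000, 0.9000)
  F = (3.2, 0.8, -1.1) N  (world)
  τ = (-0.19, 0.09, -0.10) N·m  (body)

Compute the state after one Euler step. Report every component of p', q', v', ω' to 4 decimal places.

p' = (1.0680, -3.1600, -1.6480)
q' = (0.0439, 0.0359, 0.9984, -0.0080)
v' = (-0.2293, -1.9573, 1.8413)
ω' = (0.1356, -0.9646, 0.8187)

new position p' = (1.0680, -3.1600, -1.6480)
v' = v + a·dt = (-0.2293, -1.9573, 1.8413)
ω×(Iω) gyroscopic = (-0.0693, 0.0054, 0.0220)
(τ − ω×Iω)/I = (-0.8047, 1.6920, -1.0167)
ω + α·dt = (0.1356, -0.9646, 0.8187)
Hamilton product q⊗(0,ω) = (1.1000000, 0.9000000, 0.0000000, -0.2000000)
q + ½dt·q⊗(0,ω), renormalized = (0.0439, 0.0359, 0.9984, -0.0080)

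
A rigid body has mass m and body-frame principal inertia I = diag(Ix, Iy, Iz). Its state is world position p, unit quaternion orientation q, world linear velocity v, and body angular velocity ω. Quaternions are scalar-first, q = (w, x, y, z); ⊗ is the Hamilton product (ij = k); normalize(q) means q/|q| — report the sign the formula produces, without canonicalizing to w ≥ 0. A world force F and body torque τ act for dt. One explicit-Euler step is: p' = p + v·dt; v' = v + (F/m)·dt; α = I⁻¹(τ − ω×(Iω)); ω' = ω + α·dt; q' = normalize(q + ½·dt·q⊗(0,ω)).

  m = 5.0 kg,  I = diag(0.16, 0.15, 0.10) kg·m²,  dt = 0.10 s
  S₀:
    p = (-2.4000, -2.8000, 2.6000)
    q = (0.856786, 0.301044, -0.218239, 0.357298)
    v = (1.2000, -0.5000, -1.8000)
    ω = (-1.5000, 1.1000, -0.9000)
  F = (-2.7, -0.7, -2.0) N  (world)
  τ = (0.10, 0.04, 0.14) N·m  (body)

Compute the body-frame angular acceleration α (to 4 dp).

α = (0.3156, -0.2733, 1.2350)

gyro term ω×Iω = (0.0495, 0.0810, 0.0165)
α = I⁻¹(τ − ω×Iω) = (0.3156, -0.2733, 1.2350)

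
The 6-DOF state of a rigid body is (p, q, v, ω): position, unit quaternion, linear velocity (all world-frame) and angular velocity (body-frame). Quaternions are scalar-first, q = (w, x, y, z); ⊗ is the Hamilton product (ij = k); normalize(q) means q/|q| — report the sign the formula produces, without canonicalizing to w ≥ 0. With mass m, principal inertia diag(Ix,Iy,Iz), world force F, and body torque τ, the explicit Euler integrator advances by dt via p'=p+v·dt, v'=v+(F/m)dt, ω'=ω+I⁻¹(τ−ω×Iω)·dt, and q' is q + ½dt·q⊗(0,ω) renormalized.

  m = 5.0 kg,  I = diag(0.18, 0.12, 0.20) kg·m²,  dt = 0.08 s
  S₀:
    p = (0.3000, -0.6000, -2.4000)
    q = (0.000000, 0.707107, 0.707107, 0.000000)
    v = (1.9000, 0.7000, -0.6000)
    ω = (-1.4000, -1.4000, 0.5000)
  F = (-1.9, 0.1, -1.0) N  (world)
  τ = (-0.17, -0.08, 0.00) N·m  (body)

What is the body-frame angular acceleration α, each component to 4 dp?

gyro term ω×Iω = (-0.0560, 0.0140, -0.1176)
(τ − ω×Iω)/I = (-0.6333, -0.7833, 0.5880)

α = (-0.6333, -0.7833, 0.5880)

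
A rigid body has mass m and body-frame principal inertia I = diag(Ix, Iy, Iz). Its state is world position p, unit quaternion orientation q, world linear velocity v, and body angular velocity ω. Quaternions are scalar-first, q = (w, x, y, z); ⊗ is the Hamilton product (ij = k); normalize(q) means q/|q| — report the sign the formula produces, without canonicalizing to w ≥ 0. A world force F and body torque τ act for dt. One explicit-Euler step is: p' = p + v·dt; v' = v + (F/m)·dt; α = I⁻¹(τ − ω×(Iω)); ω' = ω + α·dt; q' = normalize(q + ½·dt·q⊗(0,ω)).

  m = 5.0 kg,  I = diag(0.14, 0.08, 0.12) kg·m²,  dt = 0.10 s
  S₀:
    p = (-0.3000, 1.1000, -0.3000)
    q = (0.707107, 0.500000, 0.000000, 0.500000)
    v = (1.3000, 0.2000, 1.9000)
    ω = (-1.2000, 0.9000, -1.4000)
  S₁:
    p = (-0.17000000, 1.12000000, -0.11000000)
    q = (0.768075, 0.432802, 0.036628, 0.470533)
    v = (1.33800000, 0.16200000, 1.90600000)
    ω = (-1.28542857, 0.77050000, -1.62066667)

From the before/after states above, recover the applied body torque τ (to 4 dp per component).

τ = (-0.1700, -0.0700, -0.2000)

rate change Δω = (-0.08542857, -0.12950000, -0.22066667)
I·α + gyro = (-0.1700, -0.0700, -0.2000)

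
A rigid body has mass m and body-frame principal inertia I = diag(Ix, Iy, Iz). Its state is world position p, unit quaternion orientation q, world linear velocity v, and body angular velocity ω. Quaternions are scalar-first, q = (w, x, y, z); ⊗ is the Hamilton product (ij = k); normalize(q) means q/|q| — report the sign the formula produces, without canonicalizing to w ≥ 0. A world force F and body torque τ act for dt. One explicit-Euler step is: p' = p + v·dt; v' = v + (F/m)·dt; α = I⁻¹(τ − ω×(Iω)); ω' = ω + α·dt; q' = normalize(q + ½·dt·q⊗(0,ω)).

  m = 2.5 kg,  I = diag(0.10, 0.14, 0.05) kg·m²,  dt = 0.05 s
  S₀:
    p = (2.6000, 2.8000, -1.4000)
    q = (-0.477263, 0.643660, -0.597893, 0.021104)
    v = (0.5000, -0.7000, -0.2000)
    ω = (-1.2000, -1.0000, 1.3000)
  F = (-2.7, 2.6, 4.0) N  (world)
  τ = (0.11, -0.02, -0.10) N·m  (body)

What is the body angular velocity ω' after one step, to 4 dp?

precession coupling ω×(Iω) = (0.1170, -0.0780, 0.0480)
α = I⁻¹(τ − ω×Iω) = (-0.0700, 0.4143, -2.9600)
ω' = ω + α·dt = (-1.2035, -0.9793, 1.1520)

ω' = (-1.2035, -0.9793, 1.1520)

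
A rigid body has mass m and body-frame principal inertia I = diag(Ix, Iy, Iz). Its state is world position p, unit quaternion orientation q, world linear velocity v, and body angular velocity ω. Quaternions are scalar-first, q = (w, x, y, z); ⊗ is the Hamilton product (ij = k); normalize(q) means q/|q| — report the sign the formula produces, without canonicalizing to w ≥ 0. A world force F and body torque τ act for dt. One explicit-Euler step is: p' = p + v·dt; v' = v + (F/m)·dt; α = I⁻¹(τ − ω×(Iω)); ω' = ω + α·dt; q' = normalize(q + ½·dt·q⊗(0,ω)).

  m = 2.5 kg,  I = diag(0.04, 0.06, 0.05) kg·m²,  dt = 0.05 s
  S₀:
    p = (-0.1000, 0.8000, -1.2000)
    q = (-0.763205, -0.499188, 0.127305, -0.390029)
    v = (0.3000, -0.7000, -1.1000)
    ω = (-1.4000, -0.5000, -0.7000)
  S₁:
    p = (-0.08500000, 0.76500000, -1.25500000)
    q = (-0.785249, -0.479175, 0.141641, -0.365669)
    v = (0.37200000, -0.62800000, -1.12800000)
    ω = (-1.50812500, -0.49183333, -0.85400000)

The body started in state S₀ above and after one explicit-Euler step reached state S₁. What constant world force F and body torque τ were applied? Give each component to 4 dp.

velocity change Δv = (0.07200000, 0.07200000, -0.02800000)
F = m·Δv/dt = (3.6000, 3.6000, -1.4000)
ω₁ − ω₀ = (-0.10812500, 0.00816667, -0.15400000)
ω₀×(Iω₀) = (-0.0035, -0.0098, 0.0140)
applied torque τ = (-0.0900, 0.0000, -0.1400)

F = (3.6000, 3.6000, -1.4000)
τ = (-0.0900, 0.0000, -0.1400)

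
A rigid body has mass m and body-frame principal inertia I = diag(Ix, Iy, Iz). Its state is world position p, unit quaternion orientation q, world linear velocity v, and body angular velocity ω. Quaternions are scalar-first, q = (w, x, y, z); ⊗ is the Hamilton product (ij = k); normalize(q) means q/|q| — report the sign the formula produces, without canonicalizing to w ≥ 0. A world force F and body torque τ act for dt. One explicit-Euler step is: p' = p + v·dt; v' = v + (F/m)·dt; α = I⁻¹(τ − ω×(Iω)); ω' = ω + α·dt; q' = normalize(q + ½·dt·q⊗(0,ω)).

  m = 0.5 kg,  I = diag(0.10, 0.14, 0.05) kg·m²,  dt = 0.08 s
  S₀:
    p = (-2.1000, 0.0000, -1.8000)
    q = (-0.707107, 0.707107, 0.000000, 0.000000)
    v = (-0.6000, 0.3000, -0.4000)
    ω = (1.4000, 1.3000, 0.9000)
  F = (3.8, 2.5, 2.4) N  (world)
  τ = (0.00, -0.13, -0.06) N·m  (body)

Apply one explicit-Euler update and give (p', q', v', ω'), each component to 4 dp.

p' = (-2.1480, 0.0240, -1.8320)
q' = (-0.7441, 0.6651, -0.0620, 0.0113)
v' = (0.0080, 0.7000, -0.0160)
ω' = (1.4842, 1.1897, 0.6875)

angular accel α = (1.0530, -1.3786, -2.6560)
ω' = ω + α·dt = (1.4842, 1.1897, 0.6875)
2q̇ = q⊗(0,ω) = (-0.9899498, -0.9899498, -1.5556354, 0.2828428)
q' = normalize(q + ½dt·q⊗(0,ω)) = (-0.7441, 0.6651, -0.0620, 0.0113)
linear accel F/m = (7.6000, 5.0000, 4.8000)
p' = p + v·dt = (-2.1480, 0.0240, -1.8320)
v + (F/m)dt = (0.0080, 0.7000, -0.0160)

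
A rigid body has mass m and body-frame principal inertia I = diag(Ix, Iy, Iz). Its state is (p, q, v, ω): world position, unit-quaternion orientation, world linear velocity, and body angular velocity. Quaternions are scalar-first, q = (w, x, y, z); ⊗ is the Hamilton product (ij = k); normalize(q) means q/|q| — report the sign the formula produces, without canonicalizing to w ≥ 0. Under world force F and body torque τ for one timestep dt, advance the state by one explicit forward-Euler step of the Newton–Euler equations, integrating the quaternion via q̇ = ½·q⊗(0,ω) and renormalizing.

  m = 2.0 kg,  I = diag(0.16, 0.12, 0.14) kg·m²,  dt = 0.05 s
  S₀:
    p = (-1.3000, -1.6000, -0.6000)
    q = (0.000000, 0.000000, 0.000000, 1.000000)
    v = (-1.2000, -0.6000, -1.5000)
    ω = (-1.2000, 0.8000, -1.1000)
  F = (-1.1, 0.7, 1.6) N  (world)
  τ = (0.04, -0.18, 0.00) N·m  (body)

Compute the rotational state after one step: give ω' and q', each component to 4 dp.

α = I⁻¹(τ − ω×Iω) = (0.3600, -1.7200, -0.2743)
ω' = ω + α·dt = (-1.1820, 0.7140, -1.1137)
q⊗(0,ω) = (1.1000000, -0.8000000, -1.2000000, 0.0000000)
q + ½dt·q⊗(0,ω), renormalized = (0.0275, -0.0200, -0.0300, 0.9990)

ω' = (-1.1820, 0.7140, -1.1137)
q' = (0.0275, -0.0200, -0.0300, 0.9990)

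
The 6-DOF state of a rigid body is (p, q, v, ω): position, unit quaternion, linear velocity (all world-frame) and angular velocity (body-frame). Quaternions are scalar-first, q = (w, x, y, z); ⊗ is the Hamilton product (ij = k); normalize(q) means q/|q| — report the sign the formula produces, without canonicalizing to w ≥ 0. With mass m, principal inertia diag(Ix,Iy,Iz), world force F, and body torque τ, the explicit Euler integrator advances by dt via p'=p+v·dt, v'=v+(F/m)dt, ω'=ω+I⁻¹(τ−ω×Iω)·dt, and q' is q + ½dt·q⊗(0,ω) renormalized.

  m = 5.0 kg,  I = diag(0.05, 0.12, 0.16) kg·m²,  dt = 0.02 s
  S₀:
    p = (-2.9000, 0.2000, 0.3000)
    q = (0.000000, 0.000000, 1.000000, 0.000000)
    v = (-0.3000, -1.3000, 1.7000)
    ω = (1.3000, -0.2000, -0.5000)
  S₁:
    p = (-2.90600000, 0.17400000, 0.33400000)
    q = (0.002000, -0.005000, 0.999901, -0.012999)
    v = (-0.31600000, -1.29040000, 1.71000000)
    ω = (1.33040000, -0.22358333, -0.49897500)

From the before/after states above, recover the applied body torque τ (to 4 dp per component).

ω₁ − ω₀ = (0.03040000, -0.02358333, 0.00102500)
ω₀×(Iω₀) = (0.0040, 0.0715, -0.0182)
τ = I·(Δω/dt) + ω₀×(Iω₀) = (0.0800, -0.0700, -0.0100)

τ = (0.0800, -0.0700, -0.0100)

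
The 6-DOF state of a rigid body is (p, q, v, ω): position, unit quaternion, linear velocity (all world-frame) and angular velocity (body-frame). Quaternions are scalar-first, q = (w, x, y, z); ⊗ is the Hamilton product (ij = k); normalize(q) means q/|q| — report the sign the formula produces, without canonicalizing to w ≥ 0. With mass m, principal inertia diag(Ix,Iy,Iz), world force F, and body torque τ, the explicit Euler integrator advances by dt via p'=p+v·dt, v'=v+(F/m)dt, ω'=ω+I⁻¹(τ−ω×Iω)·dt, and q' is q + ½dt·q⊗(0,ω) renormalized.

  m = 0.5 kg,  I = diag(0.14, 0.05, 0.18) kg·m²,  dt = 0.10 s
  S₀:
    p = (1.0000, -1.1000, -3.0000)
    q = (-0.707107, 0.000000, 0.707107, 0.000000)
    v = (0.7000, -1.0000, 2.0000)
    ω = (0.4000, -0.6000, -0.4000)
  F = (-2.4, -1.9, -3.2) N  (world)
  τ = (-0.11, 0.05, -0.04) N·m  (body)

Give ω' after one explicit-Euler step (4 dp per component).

ω' = (0.2991, -0.5128, -0.4342)

gyro term ω×Iω = (0.0312, 0.0064, 0.0216)
angular accel α = (-1.0086, 0.8720, -0.3422)
ω + α·dt = (0.2991, -0.5128, -0.4342)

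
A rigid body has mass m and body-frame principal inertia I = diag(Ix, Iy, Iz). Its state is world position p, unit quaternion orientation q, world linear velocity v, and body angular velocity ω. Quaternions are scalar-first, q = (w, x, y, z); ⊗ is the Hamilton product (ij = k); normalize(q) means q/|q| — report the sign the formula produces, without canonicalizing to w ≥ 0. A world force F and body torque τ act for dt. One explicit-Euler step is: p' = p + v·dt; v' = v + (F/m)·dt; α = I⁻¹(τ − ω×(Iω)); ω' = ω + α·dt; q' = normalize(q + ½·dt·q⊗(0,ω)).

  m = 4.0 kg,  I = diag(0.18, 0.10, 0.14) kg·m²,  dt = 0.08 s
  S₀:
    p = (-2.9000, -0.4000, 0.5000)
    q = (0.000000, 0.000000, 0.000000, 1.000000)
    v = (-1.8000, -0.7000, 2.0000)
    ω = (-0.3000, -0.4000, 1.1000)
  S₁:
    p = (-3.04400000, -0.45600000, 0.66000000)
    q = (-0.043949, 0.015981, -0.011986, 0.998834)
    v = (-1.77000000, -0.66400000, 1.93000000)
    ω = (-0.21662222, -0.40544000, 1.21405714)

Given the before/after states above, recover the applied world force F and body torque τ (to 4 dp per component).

F = (1.5000, 1.8000, -3.5000)
τ = (0.1700, -0.0200, 0.1900)

velocity change Δv = (0.03000000, 0.03600000, -0.07000000)
m·(v₁−v₀)/dt = (1.5000, 1.8000, -3.5000)
Δω = ω₁−ω₀ = (0.08337778, -0.00544000, 0.11405714)
I·α + gyro = (0.1700, -0.0200, 0.1900)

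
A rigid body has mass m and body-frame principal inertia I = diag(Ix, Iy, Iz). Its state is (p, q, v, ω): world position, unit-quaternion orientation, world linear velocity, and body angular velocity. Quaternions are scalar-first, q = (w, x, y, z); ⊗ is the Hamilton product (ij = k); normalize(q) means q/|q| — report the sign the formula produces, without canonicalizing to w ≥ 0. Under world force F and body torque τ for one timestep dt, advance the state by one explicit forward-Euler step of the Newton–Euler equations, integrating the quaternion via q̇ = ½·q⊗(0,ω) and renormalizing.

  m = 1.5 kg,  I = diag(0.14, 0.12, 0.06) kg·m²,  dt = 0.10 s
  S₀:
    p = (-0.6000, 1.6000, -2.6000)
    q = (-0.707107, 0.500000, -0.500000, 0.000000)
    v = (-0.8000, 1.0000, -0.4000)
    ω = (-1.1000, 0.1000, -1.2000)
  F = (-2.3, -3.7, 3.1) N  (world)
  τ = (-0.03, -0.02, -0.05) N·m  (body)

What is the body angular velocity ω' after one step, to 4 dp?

ω' = (-1.1266, -0.0047, -1.2870)

(τ − ω×Iω)/I = (-0.2657, -1.0467, -0.8700)
ω + α·dt = (-1.1266, -0.0047, -1.2870)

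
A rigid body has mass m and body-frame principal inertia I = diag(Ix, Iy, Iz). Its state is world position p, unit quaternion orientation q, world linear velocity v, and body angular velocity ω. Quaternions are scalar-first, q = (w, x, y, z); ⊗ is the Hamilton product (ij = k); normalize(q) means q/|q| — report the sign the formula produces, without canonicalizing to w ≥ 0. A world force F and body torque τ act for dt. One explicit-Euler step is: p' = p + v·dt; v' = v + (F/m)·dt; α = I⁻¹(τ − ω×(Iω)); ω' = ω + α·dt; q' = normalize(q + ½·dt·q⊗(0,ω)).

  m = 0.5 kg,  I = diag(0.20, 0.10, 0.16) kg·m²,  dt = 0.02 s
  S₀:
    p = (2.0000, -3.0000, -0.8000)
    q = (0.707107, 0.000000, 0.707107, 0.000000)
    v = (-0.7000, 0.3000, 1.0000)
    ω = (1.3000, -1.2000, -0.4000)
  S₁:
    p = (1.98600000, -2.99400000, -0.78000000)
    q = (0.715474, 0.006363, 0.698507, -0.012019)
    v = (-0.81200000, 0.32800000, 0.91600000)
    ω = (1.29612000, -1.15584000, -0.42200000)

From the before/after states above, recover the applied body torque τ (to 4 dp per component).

rate change Δω = (-0.00388000, 0.04416000, -0.02200000)
ω₀×(Iω₀) = (0.0288, -0.0208, 0.1560)
applied torque τ = (-0.0100, 0.2000, -0.0200)

τ = (-0.0100, 0.2000, -0.0200)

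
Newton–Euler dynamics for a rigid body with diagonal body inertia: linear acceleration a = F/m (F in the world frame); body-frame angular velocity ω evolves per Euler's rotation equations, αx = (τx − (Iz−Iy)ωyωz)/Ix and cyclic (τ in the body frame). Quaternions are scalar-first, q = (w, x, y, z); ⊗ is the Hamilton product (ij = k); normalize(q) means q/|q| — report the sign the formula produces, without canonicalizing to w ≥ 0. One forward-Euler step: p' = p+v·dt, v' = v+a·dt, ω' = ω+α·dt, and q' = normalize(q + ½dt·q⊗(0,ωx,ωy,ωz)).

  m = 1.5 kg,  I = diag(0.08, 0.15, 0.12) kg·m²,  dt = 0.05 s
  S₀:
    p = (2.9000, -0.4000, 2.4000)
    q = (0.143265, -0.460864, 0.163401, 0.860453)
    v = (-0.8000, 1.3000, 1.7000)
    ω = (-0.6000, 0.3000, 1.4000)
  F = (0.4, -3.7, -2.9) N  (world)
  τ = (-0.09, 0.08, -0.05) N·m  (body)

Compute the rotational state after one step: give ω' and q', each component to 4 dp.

α = I⁻¹(τ − ω×Iω) = (-0.9675, 0.3093, -0.3117)
new body rate ω' = (-0.6484, 0.3155, 1.3844)
q⊗(0,ω) = (-1.5301729, -0.1153335, 0.1719173, 0.1603524)
q + ½dt·q⊗(0,ω), renormalized = (0.1049, -0.4634, 0.1676, 0.8638)

ω' = (-0.6484, 0.3155, 1.3844)
q' = (0.1049, -0.4634, 0.1676, 0.8638)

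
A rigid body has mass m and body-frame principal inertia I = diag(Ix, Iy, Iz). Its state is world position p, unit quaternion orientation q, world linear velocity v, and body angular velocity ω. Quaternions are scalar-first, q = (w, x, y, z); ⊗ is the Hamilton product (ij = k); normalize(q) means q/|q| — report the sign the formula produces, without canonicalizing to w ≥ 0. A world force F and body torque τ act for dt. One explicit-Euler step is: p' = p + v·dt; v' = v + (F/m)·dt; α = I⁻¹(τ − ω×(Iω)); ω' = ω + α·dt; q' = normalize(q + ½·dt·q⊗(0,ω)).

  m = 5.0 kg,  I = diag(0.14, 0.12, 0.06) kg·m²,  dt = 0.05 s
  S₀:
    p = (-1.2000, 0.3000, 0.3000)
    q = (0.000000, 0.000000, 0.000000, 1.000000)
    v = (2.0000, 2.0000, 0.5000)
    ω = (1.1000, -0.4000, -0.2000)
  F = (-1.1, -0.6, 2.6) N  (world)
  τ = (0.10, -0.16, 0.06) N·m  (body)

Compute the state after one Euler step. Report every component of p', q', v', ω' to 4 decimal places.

p + v·dt = (-1.1000, 0.4000, 0.3250)
new velocity v' = (1.9890, 1.9940, 0.5260)
ω×(Iω) gyroscopic = (-0.0048, -0.0176, 0.0088)
(τ − ω×Iω)/I = (0.7486, -1.1867, 0.8533)
ω + α·dt = (1.1374, -0.4593, -0.1573)
Hamilton product q⊗(0,ω) = (0.2000000, 0.4000000, 1.1000000, 0.0000000)
q' = normalize(q + ½dt·q⊗(0,ω)) = (0.0050, 0.0100, 0.0275, 0.9996)

p' = (-1.1000, 0.4000, 0.3250)
q' = (0.0050, 0.0100, 0.0275, 0.9996)
v' = (1.9890, 1.9940, 0.5260)
ω' = (1.1374, -0.4593, -0.1573)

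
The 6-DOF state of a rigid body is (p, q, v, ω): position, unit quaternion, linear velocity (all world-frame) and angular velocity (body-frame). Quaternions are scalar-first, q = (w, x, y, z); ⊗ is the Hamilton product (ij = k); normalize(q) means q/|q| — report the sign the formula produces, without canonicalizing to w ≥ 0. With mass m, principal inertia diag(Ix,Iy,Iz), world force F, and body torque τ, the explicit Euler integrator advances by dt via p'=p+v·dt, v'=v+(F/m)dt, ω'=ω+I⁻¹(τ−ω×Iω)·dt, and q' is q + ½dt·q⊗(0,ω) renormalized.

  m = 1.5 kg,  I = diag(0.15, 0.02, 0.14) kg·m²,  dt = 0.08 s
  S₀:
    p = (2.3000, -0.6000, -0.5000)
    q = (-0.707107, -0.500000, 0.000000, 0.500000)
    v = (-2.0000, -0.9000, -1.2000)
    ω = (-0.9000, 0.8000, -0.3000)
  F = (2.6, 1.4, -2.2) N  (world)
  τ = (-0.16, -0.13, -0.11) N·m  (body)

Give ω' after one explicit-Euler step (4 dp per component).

ω' = (-0.9700, 0.2692, -0.4163)

gyro term ω×Iω = (-0.0288, 0.0027, 0.0936)
angular accel α = (-0.8747, -6.6350, -1.4543)
ω' = ω + α·dt = (-0.9700, 0.2692, -0.4163)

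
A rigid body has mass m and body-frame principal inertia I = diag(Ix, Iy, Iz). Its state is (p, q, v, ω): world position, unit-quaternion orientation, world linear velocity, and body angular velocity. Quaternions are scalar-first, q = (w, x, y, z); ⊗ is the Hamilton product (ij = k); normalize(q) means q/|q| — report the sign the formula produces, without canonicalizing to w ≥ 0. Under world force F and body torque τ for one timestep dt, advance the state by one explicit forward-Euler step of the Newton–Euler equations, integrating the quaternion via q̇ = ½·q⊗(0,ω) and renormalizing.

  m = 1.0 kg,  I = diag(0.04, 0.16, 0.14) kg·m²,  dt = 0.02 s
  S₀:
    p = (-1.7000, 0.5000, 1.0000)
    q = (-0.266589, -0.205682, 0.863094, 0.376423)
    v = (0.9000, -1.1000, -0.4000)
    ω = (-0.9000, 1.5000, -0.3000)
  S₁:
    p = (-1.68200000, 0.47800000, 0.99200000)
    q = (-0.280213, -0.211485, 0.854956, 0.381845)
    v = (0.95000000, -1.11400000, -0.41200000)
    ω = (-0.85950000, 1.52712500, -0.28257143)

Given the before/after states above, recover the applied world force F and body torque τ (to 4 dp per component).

Δω = ω₁−ω₀ = (0.04050000, 0.02712500, 0.01742857)
ω₀×(Iω₀) = (0.0090, -0.0270, -0.1620)
applied torque τ = (0.0900, 0.1900, -0.0400)
Δv = v₁−v₀ = (0.05000000, -0.01400000, -0.01200000)
applied force F = (2.5000, -0.7000, -0.6000)

F = (2.5000, -0.7000, -0.6000)
τ = (0.0900, 0.1900, -0.0400)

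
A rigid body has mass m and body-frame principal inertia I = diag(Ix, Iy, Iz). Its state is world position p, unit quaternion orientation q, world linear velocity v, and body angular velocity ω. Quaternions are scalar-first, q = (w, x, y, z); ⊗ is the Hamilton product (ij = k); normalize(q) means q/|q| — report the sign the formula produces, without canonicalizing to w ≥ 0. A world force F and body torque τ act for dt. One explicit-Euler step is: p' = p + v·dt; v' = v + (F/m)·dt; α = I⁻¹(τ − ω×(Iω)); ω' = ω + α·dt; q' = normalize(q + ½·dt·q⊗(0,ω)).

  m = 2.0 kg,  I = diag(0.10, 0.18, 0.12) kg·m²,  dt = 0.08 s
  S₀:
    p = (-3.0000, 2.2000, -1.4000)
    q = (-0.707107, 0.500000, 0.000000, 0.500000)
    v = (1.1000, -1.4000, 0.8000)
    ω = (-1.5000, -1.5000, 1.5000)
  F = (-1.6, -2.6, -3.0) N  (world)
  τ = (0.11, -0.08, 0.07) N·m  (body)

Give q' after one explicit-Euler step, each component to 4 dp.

q⊗(0,ω) = (0.0000000, 1.8106605, -0.4393395, -1.8106605)
updated quaternion q' = (-0.7033, 0.5694, -0.0175, 0.4253)

q' = (-0.7033, 0.5694, -0.0175, 0.4253)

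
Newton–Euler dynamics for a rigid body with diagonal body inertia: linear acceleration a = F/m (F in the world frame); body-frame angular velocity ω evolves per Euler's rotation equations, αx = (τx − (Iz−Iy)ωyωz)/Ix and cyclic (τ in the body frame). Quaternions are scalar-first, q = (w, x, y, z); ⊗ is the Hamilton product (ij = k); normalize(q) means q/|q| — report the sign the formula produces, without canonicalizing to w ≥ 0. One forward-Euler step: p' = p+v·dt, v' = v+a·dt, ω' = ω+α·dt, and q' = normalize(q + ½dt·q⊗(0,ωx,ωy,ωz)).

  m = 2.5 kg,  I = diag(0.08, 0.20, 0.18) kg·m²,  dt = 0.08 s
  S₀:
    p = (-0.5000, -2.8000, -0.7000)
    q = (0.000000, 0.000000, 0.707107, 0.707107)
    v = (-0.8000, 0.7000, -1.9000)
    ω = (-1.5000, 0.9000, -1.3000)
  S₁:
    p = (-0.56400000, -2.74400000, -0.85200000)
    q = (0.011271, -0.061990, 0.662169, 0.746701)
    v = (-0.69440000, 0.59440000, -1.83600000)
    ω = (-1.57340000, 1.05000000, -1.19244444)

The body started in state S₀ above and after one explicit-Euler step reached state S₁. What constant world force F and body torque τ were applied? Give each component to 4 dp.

F = (3.3000, -3.3000, 2.0000)
τ = (-0.0500, 0.1800, 0.0800)

rate change Δω = (-0.07340000, 0.15000000, 0.10755556)
gyro term ω₀×Iω₀ = (0.0234, -0.1950, -0.1620)
I·α + gyro = (-0.0500, 0.1800, 0.0800)
Δv = v₁−v₀ = (0.10560000, -0.10560000, 0.06400000)
F = m·Δv/dt = (3.3000, -3.3000, 2.0000)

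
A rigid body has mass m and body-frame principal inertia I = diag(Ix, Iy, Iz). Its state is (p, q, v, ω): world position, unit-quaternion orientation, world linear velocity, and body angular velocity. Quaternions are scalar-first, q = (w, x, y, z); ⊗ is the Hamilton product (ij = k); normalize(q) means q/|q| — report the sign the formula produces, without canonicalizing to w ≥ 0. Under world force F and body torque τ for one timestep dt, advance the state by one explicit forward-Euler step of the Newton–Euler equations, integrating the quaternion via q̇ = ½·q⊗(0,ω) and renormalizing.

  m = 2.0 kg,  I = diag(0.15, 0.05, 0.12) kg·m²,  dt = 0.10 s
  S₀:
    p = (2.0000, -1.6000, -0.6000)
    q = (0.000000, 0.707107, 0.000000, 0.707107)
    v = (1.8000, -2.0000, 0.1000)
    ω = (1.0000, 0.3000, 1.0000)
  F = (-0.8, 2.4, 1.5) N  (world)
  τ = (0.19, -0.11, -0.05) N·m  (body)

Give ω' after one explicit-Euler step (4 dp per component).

ω' = (1.1127, 0.0200, 0.9833)

precession coupling ω×(Iω) = (0.0210, 0.0300, -0.0300)
(τ − ω×Iω)/I = (1.1267, -2.8000, -0.1667)
ω + α·dt = (1.1127, 0.0200, 0.9833)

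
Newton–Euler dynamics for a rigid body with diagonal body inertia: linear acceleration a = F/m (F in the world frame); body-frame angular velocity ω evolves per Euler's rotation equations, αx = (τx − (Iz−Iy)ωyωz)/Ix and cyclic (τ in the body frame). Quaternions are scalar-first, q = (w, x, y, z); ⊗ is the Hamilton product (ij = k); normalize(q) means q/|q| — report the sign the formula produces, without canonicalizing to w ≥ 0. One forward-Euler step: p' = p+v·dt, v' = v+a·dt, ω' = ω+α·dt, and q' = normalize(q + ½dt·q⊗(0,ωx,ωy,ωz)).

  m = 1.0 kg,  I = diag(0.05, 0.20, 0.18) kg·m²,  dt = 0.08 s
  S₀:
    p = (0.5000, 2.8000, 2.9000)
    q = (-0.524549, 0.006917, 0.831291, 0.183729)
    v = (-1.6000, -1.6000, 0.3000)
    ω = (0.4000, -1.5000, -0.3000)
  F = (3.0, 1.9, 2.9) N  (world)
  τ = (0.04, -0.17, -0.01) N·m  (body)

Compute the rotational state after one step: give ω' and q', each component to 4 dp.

ω' = (0.4784, -1.5742, -0.2644)
q' = (-0.4716, -0.0004, 0.8641, 0.1760)

precession coupling ω×(Iω) = (-0.0090, 0.0156, -0.0900)
α = I⁻¹(τ − ω×Iω) = (0.9800, -0.9280, 0.4444)
ω' = ω + α·dt = (0.4784, -1.5742, -0.2644)
q⊗(0,ω) = (1.2992884, -0.1836134, 0.8623902, -0.1855272)
updated quaternion q' = (-0.4716, -0.0004, 0.8641, 0.1760)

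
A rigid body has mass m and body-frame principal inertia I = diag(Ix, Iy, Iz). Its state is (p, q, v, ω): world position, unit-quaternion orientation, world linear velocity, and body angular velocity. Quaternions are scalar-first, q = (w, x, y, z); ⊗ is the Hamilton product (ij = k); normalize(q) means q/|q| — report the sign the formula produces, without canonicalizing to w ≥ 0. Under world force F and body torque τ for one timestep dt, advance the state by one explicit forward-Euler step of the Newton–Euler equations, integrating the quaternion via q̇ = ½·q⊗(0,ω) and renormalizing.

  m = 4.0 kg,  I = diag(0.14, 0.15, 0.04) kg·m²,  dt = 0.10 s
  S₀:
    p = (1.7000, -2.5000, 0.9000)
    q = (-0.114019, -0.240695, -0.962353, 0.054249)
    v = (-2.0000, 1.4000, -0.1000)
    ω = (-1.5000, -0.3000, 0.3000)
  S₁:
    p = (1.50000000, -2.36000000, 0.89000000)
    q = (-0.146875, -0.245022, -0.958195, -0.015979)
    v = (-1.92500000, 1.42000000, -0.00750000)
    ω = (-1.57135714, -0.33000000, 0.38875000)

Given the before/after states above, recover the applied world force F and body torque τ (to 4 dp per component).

F = (3.0000, 0.8000, 3.7000)
τ = (-0.0900, -0.0900, 0.0400)

v₁ − v₀ = (0.07500000, 0.02000000, 0.09250000)
F = m·Δv/dt = (3.0000, 0.8000, 3.7000)
Δω = ω₁−ω₀ = (-0.07135714, -0.03000000, 0.08875000)
ω₀×(Iω₀) = (0.0099, -0.0450, 0.0045)
applied torque τ = (-0.0900, -0.0900, 0.0400)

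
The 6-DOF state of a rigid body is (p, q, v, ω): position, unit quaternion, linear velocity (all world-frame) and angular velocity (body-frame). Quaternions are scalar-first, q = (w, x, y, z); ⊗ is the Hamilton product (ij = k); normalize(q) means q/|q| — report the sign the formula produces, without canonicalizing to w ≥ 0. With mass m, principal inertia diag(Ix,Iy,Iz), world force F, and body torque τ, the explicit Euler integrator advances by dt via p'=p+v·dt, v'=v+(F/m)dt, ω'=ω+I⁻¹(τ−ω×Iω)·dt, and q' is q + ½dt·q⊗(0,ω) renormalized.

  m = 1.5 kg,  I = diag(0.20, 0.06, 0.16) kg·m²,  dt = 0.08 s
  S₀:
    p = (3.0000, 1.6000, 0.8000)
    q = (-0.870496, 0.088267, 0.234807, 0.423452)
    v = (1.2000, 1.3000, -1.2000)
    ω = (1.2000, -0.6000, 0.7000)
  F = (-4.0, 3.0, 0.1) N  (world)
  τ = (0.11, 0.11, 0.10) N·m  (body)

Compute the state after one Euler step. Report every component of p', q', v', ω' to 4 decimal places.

p' = (3.0960, 1.7040, 0.7040)
q' = (-0.8793, 0.0631, 0.2731, 0.3850)
v' = (0.9867, 1.4600, -1.1947)
ω' = (1.2608, -0.4981, 0.6996)

(τ − ω×Iω)/I = (0.7600, 1.2733, -0.0050)
new body rate ω' = (1.2608, -0.4981, 0.6996)
Hamilton product q⊗(0,ω) = (-0.2614526, -0.6261591, 0.9686531, -0.9440758)
updated quaternion q' = (-0.8793, 0.0631, 0.2731, 0.3850)
new position p' = (3.0960, 1.7040, 0.7040)
v + (F/m)dt = (0.9867, 1.4600, -1.1947)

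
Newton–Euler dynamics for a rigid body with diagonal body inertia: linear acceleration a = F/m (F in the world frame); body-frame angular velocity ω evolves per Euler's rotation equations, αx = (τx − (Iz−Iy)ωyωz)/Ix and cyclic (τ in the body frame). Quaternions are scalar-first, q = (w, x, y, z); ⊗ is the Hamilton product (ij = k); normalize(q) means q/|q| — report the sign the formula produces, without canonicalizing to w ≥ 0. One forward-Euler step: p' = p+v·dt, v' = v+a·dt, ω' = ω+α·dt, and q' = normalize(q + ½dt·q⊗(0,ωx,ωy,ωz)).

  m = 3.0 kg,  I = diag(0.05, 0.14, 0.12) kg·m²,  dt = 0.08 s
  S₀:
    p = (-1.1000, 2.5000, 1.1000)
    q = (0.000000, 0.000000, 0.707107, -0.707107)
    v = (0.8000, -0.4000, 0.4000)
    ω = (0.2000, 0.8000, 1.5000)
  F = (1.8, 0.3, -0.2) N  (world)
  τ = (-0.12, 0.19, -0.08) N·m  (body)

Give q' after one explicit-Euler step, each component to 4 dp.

2q̇ = q⊗(0,ω) = (0.4949749, 1.6263461, -0.1414214, -0.1414214)
updated quaternion q' = (0.0198, 0.0649, 0.6998, -0.7111)

q' = (0.0198, 0.0649, 0.6998, -0.7111)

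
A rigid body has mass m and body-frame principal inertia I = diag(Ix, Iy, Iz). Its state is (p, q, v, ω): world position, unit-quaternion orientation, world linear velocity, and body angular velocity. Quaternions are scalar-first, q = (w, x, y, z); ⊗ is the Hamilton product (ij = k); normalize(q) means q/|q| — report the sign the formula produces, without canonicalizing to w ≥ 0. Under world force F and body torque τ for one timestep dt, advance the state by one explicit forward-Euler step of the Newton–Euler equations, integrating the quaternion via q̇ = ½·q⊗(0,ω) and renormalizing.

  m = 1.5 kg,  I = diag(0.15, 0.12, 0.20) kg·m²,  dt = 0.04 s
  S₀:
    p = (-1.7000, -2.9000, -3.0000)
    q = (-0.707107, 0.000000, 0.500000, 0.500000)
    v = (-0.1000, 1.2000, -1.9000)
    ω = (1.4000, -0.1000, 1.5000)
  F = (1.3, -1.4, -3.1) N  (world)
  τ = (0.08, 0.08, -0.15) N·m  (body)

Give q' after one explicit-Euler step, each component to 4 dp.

q' = (-0.7205, -0.0038, 0.5150, 0.4644)

q⊗(0,ω) = (-0.7000000, -0.1899498, 0.7707107, -1.7606605)
q + ½dt·q⊗(0,ω), renormalized = (-0.7205, -0.0038, 0.5150, 0.4644)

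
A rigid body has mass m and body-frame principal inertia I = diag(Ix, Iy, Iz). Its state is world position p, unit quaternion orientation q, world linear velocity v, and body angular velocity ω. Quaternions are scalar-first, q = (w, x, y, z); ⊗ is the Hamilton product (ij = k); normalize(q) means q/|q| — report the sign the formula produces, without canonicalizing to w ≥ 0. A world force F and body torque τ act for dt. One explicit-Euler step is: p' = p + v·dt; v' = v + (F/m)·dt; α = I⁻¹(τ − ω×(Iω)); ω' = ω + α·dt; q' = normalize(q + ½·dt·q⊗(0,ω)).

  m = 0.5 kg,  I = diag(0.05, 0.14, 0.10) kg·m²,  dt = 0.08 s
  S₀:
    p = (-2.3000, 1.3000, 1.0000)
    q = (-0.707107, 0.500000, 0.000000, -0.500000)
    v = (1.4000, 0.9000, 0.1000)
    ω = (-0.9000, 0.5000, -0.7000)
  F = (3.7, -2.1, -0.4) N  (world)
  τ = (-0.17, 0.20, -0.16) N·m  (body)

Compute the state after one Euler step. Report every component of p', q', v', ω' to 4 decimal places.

linear accel F/m = (7.4000, -4.2000, -0.8000)
p' = p + v·dt = (-2.1880, 1.3720, 1.0080)
v + (F/m)dt = (1.9920, 0.5640, 0.0360)
ω×(Iω) gyroscopic = (0.0140, -0.0315, -0.0405)
(τ − ω×Iω)/I = (-3.6800, 1.6536, -1.1950)
ω' = ω + α·dt = (-1.1944, 0.6323, -0.7956)
q⊗(0,ω) = (0.1000000, 0.8863963, 0.4464465, 0.7449749)
updated quaternion q' = (-0.7022, 0.5348, 0.0178, -0.4696)

p' = (-2.1880, 1.3720, 1.0080)
q' = (-0.7022, 0.5348, 0.0178, -0.4696)
v' = (1.9920, 0.5640, 0.0360)
ω' = (-1.1944, 0.6323, -0.7956)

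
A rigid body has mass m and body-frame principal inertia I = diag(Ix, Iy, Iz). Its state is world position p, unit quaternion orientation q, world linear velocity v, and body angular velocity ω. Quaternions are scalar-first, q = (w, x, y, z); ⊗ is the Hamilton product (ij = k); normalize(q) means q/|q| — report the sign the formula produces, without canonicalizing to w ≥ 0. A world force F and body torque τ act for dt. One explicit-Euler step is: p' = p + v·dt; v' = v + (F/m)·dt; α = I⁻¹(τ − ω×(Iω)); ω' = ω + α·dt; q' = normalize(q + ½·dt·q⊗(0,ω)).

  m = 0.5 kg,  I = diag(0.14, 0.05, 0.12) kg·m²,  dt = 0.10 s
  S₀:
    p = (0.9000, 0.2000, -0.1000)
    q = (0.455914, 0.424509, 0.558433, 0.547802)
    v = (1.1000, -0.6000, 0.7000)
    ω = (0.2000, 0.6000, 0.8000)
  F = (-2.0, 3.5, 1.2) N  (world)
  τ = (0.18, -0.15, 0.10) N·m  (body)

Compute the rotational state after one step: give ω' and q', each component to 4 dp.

gyro term ω×Iω = (0.0336, 0.0032, -0.0108)
(τ − ω×Iω)/I = (1.0457, -3.0640, 0.9233)
ω + α·dt = (0.3046, 0.2936, 0.8923)
q⊗(0,ω) = (-0.8582032, 0.2092480, 0.0435016, 0.5077500)
q' = normalize(q + ½dt·q⊗(0,ω)) = (0.4125, 0.4344, 0.5599, 0.5724)

ω' = (0.3046, 0.2936, 0.8923)
q' = (0.4125, 0.4344, 0.5599, 0.5724)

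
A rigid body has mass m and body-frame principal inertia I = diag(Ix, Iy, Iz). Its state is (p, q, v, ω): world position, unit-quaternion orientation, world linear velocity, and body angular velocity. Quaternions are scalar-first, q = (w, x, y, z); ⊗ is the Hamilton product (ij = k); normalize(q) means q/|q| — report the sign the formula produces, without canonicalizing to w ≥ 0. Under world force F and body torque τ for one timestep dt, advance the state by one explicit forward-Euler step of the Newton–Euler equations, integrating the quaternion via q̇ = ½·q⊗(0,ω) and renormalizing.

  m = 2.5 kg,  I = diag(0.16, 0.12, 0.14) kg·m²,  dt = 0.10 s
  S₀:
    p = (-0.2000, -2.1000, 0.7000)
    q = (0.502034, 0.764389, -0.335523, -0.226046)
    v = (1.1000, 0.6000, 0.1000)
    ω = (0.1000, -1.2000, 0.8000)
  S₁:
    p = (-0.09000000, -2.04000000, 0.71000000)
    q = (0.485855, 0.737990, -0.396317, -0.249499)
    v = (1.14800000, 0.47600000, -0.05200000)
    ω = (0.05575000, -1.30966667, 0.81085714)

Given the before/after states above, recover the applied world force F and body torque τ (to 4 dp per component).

F = (1.2000, -3.1000, -3.8000)
τ = (-0.0900, -0.1300, 0.0200)

Δω = ω₁−ω₀ = (-0.04425000, -0.10966667, 0.01085714)
precession coupling = (-0.0192, 0.0016, 0.0048)
I·α + gyro = (-0.0900, -0.1300, 0.0200)
Δv = v₁−v₀ = (0.04800000, -0.12400000, -0.15200000)
F = m·Δv/dt = (1.2000, -3.1000, -3.8000)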